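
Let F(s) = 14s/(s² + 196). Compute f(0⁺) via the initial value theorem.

f(0⁺) = lim_{s→∞} s·14s/(s² + 196) = lim_{s→∞} 14s²/(s² + 196) = 14

Final answer: 14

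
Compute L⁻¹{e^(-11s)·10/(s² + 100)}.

L⁻¹{10/(s² + 100)} = sin(10t). By the time shift theorem, L⁻¹{e^(-as)F(s)} = u(t-a)f(t-a) with a=11, so L⁻¹{e^(-11s)·10/(s² + 100)} = u(t-11)·sin(10(t-11))

Final answer: u(t-11)·sin(10(t-11))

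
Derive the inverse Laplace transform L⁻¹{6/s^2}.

L⁻¹{n!/s^(n+1)} = t^n with n=1. So L⁻¹{1/s^2} = t, and L⁻¹{6/s^2} = (6/1)·t = 6·t

Final answer: 6·t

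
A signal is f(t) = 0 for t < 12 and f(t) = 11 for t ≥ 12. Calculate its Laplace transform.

f(t) = 11·u(t-12). L{u(t-12)} = e^(-12s)/s, so L{f(t)} = 11·e^(-12s)/s

Final answer: 11·e^(-12s)/s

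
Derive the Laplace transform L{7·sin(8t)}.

L{sin(ωt)} = ω/(s² + ω²), so L{sin(8t)} = 8/(s² + 64). Then L{7·sin(8t)} = 7·8/(s² + 64) = 56/(s² + 64)

Final answer: 56/(s² + 64)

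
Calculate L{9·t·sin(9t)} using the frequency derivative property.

L{sin(9t)} = 9/(s² + 81). By L{t·f(t)} = -F'(s): -d/ds[9/(s² + 81)] = -(9)·(-2s)/(s² + 81)² = 18s/(s² + 81)². Then L{9·t·sin(9t)} = 9·18s/(s² + 81)² = 162s/(s² + 81)²

Final answer: 162s/(s² + 81)²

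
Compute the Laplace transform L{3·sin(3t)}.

L{sin(ωt)} = ω/(s² + ω²), so L{sin(3t)} = 3/(s² + 9). Then L{3·sin(3t)} = 3·3/(s² + 9) = 9/(s² + 9)

Final answer: 9/(s² + 9)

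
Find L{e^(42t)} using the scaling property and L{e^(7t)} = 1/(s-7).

Using L{f(at)} = (1/a)F(s/a) with a=6 and f(t) = e^(7t): L{e^(42t)} = (1/6) · 1/((s/6)-7) = (1/6) · 6/(s-42) = 1/(s-42)

Final answer: 1/(s-42)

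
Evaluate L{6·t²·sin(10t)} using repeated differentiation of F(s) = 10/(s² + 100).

F(s) = 10/(s² + 100). F'(s) = -20s/(s² + 100)². F''(s) = -20(100 - 3s²)/(s² + 100)³ = (60s² - 2000)/(s² + 100)³. So L{t²·sin(10t)} = (-1)² F''(s) = (60s² - 2000)/(s² + 100)³. Then L{6·t²·sin(10t)} = 6·(60s² - 2000)/(s² + 100)³ = (360s² - 12000)/(s² + 100)³

Final answer: (360s² - 12000)/(s² + 100)³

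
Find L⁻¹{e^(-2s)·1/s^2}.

L⁻¹{1/s^2} = t. By the time shift theorem, L⁻¹{e^(-as)F(s)} = u(t-a)f(t-a) with a=2, so L⁻¹{e^(-2s)·1/s^2} = u(t-2)·(t-2)

Final answer: u(t-2)·(t-2)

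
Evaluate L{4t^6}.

L{t^n} = n!/s^(n+1). So L{4t^6} = 4·6!/s^7 = 2880/s^7

Final answer: 2880/s^7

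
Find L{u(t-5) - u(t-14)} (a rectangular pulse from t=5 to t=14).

L{u(t-a)} = e^(-as)/s. L{u(t-5) - u(t-14)} = (e^(-5s) - e^(-14s))/s

Final answer: (e^(-5s) - e^(-14s))/s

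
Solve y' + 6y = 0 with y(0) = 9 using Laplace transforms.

L{y'} + 6L{y} = 0. sY - 9 + 6Y = 0. Y(s+6) = 9. Y = 9/(s+6)

Final answer: y(t) = 9e^(-6t)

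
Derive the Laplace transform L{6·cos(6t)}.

L{cos(ωt)} = s/(s² + ω²), so L{cos(6t)} = s/(s² + 36). Then L{6·cos(6t)} = 6·s/(s² + 36) = 6s/(s² + 36)

Final answer: 6s/(s² + 36)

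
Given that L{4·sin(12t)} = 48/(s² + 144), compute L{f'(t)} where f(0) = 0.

L{f'(t)} = s·F(s) - f(0) = s·48/(s² + 144) - 0 = 48s/(s² + 144)

Final answer: 48s/(s² + 144)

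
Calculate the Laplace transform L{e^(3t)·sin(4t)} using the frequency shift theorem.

Frequency shift: L{e^(at)f(t)} = F(s-a). L{e^(3t)·sin(4t)} = 4/((s-3)² + 16)

Final answer: 4/((s-3)² + 16)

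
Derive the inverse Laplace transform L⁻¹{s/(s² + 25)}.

L⁻¹{s/(s² + 25)} = cos(5t)

Final answer: cos(5t)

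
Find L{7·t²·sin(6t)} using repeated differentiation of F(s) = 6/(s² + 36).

F(s) = 6/(s² + 36). F'(s) = -12s/(s² + 36)². F''(s) = -12(36 - 3s²)/(s² + 36)³ = (36s² - 432)/(s² + 36)³. So L{t²·sin(6t)} = (-1)² F''(s) = (36s² - 432)/(s² + 36)³. Then L{7·t²·sin(6t)} = 7·(36s² - 432)/(s² + 36)³ = (252s² - 3024)/(s² + 36)³

Final answer: (252s² - 3024)/(s² + 36)³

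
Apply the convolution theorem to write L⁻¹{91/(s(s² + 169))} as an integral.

91/(s(s² + 169)) = (1/s)·(91/(s² + 169)) = L{1}·L{7·sin(13t)}. So f(t) = 1*(7·sin(13t)) = ∫₀ᵗ 7·sin(13τ) dτ

Final answer: ∫₀ᵗ 7·sin(13τ) dτ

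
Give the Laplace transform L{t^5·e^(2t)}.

L{t^n·e^(at)} = n!/(s-a)^(n+1), so L{t^5·e^(2t)} = 120/(s-2)^6

Final answer: 120/(s-2)^6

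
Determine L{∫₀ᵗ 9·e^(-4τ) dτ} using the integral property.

L{∫₀ᵗ f(τ)dτ} = F(s)/s with F(s) = 9/(s+4), so L{∫₀ᵗ 9·e^(-4τ) dτ} = 9/(s(s+4))

Final answer: 9/(s(s+4))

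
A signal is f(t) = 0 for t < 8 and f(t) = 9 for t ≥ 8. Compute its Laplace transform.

f(t) = 9·u(t-8). L{u(t-8)} = e^(-8s)/s, so L{f(t)} = 9·e^(-8s)/s

Final answer: 9·e^(-8s)/s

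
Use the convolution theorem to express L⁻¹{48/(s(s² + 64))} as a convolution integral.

48/(s(s² + 64)) = (1/s)·(48/(s² + 64)) = L{1}·L{6·sin(8t)}. So f(t) = 1*(6·sin(8t)) = ∫₀ᵗ 6·sin(8τ) dτ

Final answer: ∫₀ᵗ 6·sin(8τ) dτ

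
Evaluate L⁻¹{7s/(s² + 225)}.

This is the form c·s/(s² + a²) with a = 15, c = 7. L⁻¹ = 7·cos(15t)

Final answer: 7·cos(15t)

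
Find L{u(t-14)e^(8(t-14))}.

u(t-a)f(t-a) with f(t)=e^(8t). L{e^(8t)} = 1/(s-8). By time shift: e^(-14s)/(s-8)

Final answer: e^(-14s)/(s-8)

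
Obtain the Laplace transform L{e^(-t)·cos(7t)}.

L{e^(at)·cos(ωt)} = (s-a)/((s-a)² + ω²), so L{e^(-t)·cos(7t)} = (s+1)/((s+1)² + 49)

Final answer: (s+1)/((s+1)² + 49)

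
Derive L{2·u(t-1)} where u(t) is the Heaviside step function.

L{u(t-a)} = e^(-as)/s. Here a=1, so L{u(t-1)} = e^(-s)/s, and L{2·u(t-1)} = 2·e^(-s)/s

Final answer: 2·e^(-s)/s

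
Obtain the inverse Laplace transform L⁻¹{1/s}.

L⁻¹{c/s} = c, so L⁻¹{1/s} = 1

Final answer: 1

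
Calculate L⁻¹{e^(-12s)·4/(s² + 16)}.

L⁻¹{4/(s² + 16)} = sin(4t). By the time shift theorem, L⁻¹{e^(-as)F(s)} = u(t-a)f(t-a) with a=12, so L⁻¹{e^(-12s)·4/(s² + 16)} = u(t-12)·sin(4(t-12))

Final answer: u(t-12)·sin(4(t-12))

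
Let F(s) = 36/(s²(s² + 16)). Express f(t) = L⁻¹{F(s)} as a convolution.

36/(s²(s² + 16)) = (1/s²)·(36/(s² + 16)) = L{t}·L{9·sin(4t)}. So f(t) = t*(9·sin(4t)) = ∫₀ᵗ 9τ·sin(4(t-τ)) dτ

Final answer: ∫₀ᵗ 9τ·sin(4(t-τ)) dτ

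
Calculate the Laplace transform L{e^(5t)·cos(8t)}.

L{e^(at)·cos(ωt)} = (s-a)/((s-a)² + ω²), so L{e^(5t)·cos(8t)} = (s-5)/((s-5)² + 64)

Final answer: (s-5)/((s-5)² + 64)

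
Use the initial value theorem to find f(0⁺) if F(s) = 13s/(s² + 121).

f(0⁺) = lim_{s→∞} s·13s/(s² + 121) = lim_{s→∞} 13s²/(s² + 121) = 13

Final answer: 13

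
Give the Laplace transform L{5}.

L{5} = 5 · L{1} = 5/s

Final answer: 5/s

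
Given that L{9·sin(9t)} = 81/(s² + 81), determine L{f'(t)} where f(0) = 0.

L{f'(t)} = s·F(s) - f(0) = s·81/(s² + 81) - 0 = 81s/(s² + 81)

Final answer: 81s/(s² + 81)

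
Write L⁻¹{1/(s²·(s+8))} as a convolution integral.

1/(s²·(s+8)) = (1/s^2)·(1/(s+8)) = L{t}·L{e^(-8t)}. So f(t) = t*e^(-8t) = ∫₀ᵗ τ·e^(-8(t-τ)) dτ

Final answer: ∫₀ᵗ τ·e^(-8(t-τ)) dτ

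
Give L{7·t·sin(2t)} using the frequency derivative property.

L{sin(2t)} = 2/(s² + 4). By L{t·f(t)} = -F'(s): -d/ds[2/(s² + 4)] = -(2)·(-2s)/(s² + 4)² = 4s/(s² + 4)². Then L{7·t·sin(2t)} = 7·4s/(s² + 4)² = 28s/(s² + 4)²

Final answer: 28s/(s² + 4)²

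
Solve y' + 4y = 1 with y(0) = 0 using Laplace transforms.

sY + 4Y = 1/s. Y = 1/(s(s+4)). Partial fractions: Y = 1/4/s - 1/4/(s+4)

Final answer: y(t) = 1/4(1 - e^(-4t))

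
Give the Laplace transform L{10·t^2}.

L{t^n} = n!/s^(n+1), so L{t^2} = 2/s^3. Then L{10·t^2} = 10·2/s^3 = 20/s^3

Final answer: 20/s^3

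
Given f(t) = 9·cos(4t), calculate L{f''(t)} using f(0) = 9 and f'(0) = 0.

F(s) = 9s/(s² + 16). L{f''(t)} = s²F(s) - sf(0) - f'(0) = 9s³/(s² + 16) - 9s = (9s³ - 9s(s² + 16))/(s² + 16) = -144s/(s² + 16)

Final answer: -144s/(s² + 16)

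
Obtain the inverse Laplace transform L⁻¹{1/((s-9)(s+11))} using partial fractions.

Decompose: A/(s-9) + B/(s+11). A = 1/20, B = -1/20. f(t) = (e^(9t) - e^(-11t))/20

Final answer: (e^(9t) - e^(-11t))/20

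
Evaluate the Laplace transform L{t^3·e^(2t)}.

L{t^n·e^(at)} = n!/(s-a)^(n+1), so L{t^3·e^(2t)} = 6/(s-2)^4

Final answer: 6/(s-2)^4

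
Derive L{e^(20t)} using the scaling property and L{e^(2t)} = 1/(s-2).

Using L{f(at)} = (1/a)F(s/a) with a=10 and f(t) = e^(2t): L{e^(20t)} = (1/10) · 1/((s/10)-2) = (1/10) · 10/(s-20) = 1/(s-20)

Final answer: 1/(s-20)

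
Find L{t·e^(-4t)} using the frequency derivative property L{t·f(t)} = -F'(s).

L{e^(-4t)} = 1/(s+4). By frequency derivative: L{t·e^(-4t)} = -d/ds[1/(s+4)] = -(-1)/(s+4)² = 1/(s+4)²

Final answer: 1/(s+4)²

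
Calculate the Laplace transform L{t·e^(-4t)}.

L{t^n·e^(at)} = n!/(s-a)^(n+1), so L{t·e^(-4t)} = 1/(s+4)^2

Final answer: 1/(s+4)^2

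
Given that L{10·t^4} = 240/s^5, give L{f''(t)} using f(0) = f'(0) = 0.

L{f''(t)} = s²F(s) - sf(0) - f'(0) = s²·240/s^5 - 0 - 0 = 240/s^3

Final answer: 240/s^3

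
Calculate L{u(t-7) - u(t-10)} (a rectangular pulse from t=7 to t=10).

L{u(t-a)} = e^(-as)/s. L{u(t-7) - u(t-10)} = (e^(-7s) - e^(-10s))/s

Final answer: (e^(-7s) - e^(-10s))/s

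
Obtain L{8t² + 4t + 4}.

L{8t² + 4t + 4} = 8·2/s³ + 4/s² + 4/s = 16/s³ + 4/s² + 4/s

Final answer: 16/s³ + 4/s² + 4/s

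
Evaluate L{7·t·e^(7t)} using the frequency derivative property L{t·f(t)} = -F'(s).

L{e^(7t)} = 1/(s-7). By frequency derivative: L{t·e^(7t)} = -d/ds[1/(s-7)] = -(-1)/(s-7)² = 1/(s-7)². Then L{7·t·e^(7t)} = 7·1/(s-7)² = 7/(s-7)²

Final answer: 7/(s-7)²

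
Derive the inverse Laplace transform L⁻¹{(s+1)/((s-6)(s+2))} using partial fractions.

Using partial fractions, f(t) = (7e^(6t) + e^(-2t))/8

Final answer: (7e^(6t) + e^(-2t))/8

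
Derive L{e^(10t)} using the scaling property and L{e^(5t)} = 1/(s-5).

Using L{f(at)} = (1/a)F(s/a) with a=2 and f(t) = e^(5t): L{e^(10t)} = (1/2) · 1/((s/2)-5) = (1/2) · 2/(s-10) = 1/(s-10)

Final answer: 1/(s-10)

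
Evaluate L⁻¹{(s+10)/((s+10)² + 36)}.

Using frequency shift: L⁻¹{(s-a)/((s-a)² + b²)} = e^(at)cos(bt). Here a=-10, b=6

Final answer: e^(-10t)·cos(6t)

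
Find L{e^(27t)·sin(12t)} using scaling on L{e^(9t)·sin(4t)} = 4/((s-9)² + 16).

Scaling with a=3: L{e^(27t)·sin(12t)} = (1/3) · 4/((s/3-9)² + 16). Simplifying: 12/((s-27)² + 144)

Final answer: 12/((s-27)² + 144)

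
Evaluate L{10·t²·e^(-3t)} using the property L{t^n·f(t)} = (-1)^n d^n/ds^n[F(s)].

L{e^(-3t)} = 1/(s+3). d/ds[1/(s+3)] = -1/(s+3)². d²/ds²[1/(s+3)] = 2/(s+3)³. So L{t²·e^(-3t)} = (-1)² · 2/(s+3)³ = 2/(s+3)³. Then L{10·t²·e^(-3t)} = 10·2/(s+3)³ = 20/(s+3)³

Final answer: 20/(s+3)³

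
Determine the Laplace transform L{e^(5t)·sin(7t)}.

L{e^(at)·sin(ωt)} = ω/((s-a)² + ω²), so L{e^(5t)·sin(7t)} = 7/((s-5)² + 49)

Final answer: 7/((s-5)² + 49)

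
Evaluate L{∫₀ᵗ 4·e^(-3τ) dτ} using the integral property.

L{∫₀ᵗ f(τ)dτ} = F(s)/s with F(s) = 4/(s+3), so L{∫₀ᵗ 4·e^(-3τ) dτ} = 4/(s(s+3))

Final answer: 4/(s(s+3))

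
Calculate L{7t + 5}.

L{7t + 5} = 7·L{t} + 5·L{1} = 7/s² + 5/s

Final answer: 7/s² + 5/s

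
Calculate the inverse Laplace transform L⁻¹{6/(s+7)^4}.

L⁻¹{n!/(s-a)^(n+1)} = t^n·e^(at), so L⁻¹{6/(s+7)^4} = t^3·e^(-7t)

Final answer: t^3·e^(-7t)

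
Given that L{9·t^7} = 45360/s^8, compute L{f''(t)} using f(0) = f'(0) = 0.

L{f''(t)} = s²F(s) - sf(0) - f'(0) = s²·45360/s^8 - 0 - 0 = 45360/s^6

Final answer: 45360/s^6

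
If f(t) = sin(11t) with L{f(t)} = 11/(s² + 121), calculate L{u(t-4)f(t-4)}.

Time shift theorem: L{u(t-a)f(t-a)} = e^(-as)F(s). Here a=4, F(s) = 11/(s² + 121), so L{u(t-4)f(t-4)} = e^(-4s)·11/(s² + 121)

Final answer: e^(-4s)·11/(s² + 121)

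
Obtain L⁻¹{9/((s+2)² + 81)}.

Form: b/((s-a)² + b²) → e^(at)sin(bt). With a=-2, b=9

Final answer: e^(-2t)·sin(9t)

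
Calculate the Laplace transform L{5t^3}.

L{5t^3} = 5 · L{t^3} = 5 · 6/s^4 = 30/s^4

Final answer: 30/s^4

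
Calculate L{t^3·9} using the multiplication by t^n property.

L{9} = 9/s. d^1/ds^1[1/s] = -1/s². d^2/ds^2[1/s] = 2/s^3. d^3/ds^3[1/s] = -6/s^4. So L{t^3} = (-1)^{3}·-6/s^4 = 6/s^4. Then L{t^3·9} = 9·6/s^4 = 54/s^4

Final answer: 54/s^4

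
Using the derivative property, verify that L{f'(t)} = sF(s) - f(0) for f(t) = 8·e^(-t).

f'(t) = -8e^(-t). Direct: L{f'(t)} = -8/(s+1). Property: s·8/(s+1) - 8 = (8s - 8(s+1))/(s+1) = -8/(s+1). ✓

Final answer: -8/(s+1)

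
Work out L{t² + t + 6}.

L{t² + t + 6} = 2/s³ + 1/s² + 6/s = 2/s³ + 1/s² + 6/s

Final answer: 2/s³ + 1/s² + 6/s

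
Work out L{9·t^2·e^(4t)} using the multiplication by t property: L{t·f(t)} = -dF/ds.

Using L{t^n·e^(at)} = n!/(s-a)^(n+1), L{t^2·e^(4t)} = 2/(s-4)^3, so L{9·t^2·e^(4t)} = 9·2/(s-4)^3 = 18/(s-4)^3

Final answer: 18/(s-4)^3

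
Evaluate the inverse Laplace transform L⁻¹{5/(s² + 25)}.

L⁻¹{5/(s² + 25)} = sin(5t)

Final answer: sin(5t)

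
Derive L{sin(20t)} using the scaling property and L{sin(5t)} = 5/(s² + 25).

Using L{f(at)} = (1/a)F(s/a) with a=4: L{sin(20t)} = (1/4) · 5/((s/4)² + 25) = (1/4) · 5·16/(s² + 400) = 20/(s² + 400)

Final answer: 20/(s² + 400)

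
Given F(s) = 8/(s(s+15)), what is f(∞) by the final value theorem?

f(∞) = lim_{s→0} s·8/(s(s+15)) = lim_{s→0} 8/(s+15) = 8/15 = 8/15

Final answer: 8/15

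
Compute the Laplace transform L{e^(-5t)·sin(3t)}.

L{e^(at)·sin(ωt)} = ω/((s-a)² + ω²), so L{e^(-5t)·sin(3t)} = 3/((s+5)² + 9)

Final answer: 3/((s+5)² + 9)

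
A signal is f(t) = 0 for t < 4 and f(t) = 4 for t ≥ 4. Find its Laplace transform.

f(t) = 4·u(t-4). L{u(t-4)} = e^(-4s)/s, so L{f(t)} = 4·e^(-4s)/s

Final answer: 4·e^(-4s)/s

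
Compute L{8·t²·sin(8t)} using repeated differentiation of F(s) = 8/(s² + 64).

F(s) = 8/(s² + 64). F'(s) = -16s/(s² + 64)². F''(s) = -16(64 - 3s²)/(s² + 64)³ = (48s² - 1024)/(s² + 64)³. So L{t²·sin(8t)} = (-1)² F''(s) = (48s² - 1024)/(s² + 64)³. Then L{8·t²·sin(8t)} = 8·(48s² - 1024)/(s² + 64)³ = (384s² - 8192)/(s² + 64)³

Final answer: (384s² - 8192)/(s² + 64)³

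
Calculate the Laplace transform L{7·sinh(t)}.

L{sinh(ωt)} = ω/(s² - ω²), so L{sinh(t)} = 1/(s² - 1). Then L{7·sinh(t)} = 7·1/(s² - 1) = 7/(s² - 1)

Final answer: 7/(s² - 1)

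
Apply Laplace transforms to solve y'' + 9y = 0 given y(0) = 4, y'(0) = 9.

L{y''} + 9L{y} = 0. s²Y - 4s - 9 + 9Y = 0. Y(s² + 9) = 4s + 9. Y = (4s + 9)/(s² + 9). Inverting: y(t) = 4cos(3t) + 3sin(3t)

Final answer: y(t) = 4cos(3t) + 3sin(3t)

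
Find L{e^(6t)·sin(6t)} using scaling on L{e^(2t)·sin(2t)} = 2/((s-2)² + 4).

Scaling with a=3: L{e^(6t)·sin(6t)} = (1/3) · 2/((s/3-2)² + 4). Simplifying: 6/((s-6)² + 36)

Final answer: 6/((s-6)² + 36)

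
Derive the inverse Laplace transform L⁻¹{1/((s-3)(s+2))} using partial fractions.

Decompose: A/(s-3) + B/(s+2). A = 1/5, B = -1/5. f(t) = (e^(3t) - e^(-2t))/5

Final answer: (e^(3t) - e^(-2t))/5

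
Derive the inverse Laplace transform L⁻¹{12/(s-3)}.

L⁻¹{1/(s-a)} = e^(at), so L⁻¹{1/(s-3)} = e^(3t), and L⁻¹{12/(s-3)} = 12·e^(3t)

Final answer: 12·e^(3t)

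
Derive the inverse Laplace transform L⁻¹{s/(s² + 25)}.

L⁻¹{s/(s² + 25)} = cos(5t)

Final answer: cos(5t)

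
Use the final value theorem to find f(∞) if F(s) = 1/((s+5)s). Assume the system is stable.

f(∞) = lim_{s→0} sF(s) = lim_{s→0} 1/(s+5) = 1/5

Final answer: 1/5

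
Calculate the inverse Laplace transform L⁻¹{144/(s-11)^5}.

L⁻¹{n!/(s-a)^(n+1)} = t^n·e^(at) with n=4, a=11. So L⁻¹{24/(s-11)^5} = t^4·e^(11t), and L⁻¹{144/(s-11)^5} = (144/24)·t^4·e^(11t) = 6·t^4·e^(11t)

Final answer: 6·t^4·e^(11t)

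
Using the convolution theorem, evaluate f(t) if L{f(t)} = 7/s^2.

7/s^2 = (7/s)·(1/s) = L{7}·L{1}. By convolution, f(t) = 7*1 = ∫₀ᵗ 7·1 dτ = 7·t

Final answer: 7·t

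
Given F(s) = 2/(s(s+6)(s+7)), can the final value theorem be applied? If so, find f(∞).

Poles of sF(s) = 2/((s+6)(s+7)) are at s = -6 and s = -7, both in the left half-plane. Theorem applies. f(∞) = lim_{s→0} sF(s) = 2/(6·7) = 1/21

Final answer: 1/21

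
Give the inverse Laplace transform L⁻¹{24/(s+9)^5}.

L⁻¹{n!/(s-a)^(n+1)} = t^n·e^(at), so L⁻¹{24/(s+9)^5} = t^4·e^(-9t)

Final answer: t^4·e^(-9t)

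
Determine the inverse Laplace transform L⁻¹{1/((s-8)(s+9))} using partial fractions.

Decompose: A/(s-8) + B/(s+9). A = 1/17, B = -1/17. f(t) = (e^(8t) - e^(-9t))/17

Final answer: (e^(8t) - e^(-9t))/17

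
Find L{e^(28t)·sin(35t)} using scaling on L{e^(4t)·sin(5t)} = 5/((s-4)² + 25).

Scaling with a=7: L{e^(28t)·sin(35t)} = (1/7) · 5/((s/7-4)² + 25). Simplifying: 35/((s-28)² + 1225)

Final answer: 35/((s-28)² + 1225)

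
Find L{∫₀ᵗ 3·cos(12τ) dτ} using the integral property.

L{∫₀ᵗ f(τ)dτ} = F(s)/s with F(s) = 3s/(s² + 144), so the result is (3s/(s² + 144))/s = 3/(s² + 144)

Final answer: 3/(s² + 144)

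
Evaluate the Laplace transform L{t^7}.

L{t^n} = n!/s^(n+1), so L{t^7} = 5040/s^8

Final answer: 5040/s^8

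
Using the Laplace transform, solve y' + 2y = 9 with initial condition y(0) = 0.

sY + 2Y = 9/s. Y = 9/(s(s+2)). Partial fractions: Y = 9/2/s - 9/2/(s+2)

Final answer: y(t) = 9/2(1 - e^(-2t))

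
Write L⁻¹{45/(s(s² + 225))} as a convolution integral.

45/(s(s² + 225)) = (1/s)·(45/(s² + 225)) = L{1}·L{3·sin(15t)}. So f(t) = 1*(3·sin(15t)) = ∫₀ᵗ 3·sin(15τ) dτ

Final answer: ∫₀ᵗ 3·sin(15τ) dτ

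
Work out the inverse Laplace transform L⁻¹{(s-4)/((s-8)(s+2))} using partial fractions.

Using partial fractions, f(t) = (4e^(8t) + 6e^(-2t))/10

Final answer: (4e^(8t) + 6e^(-2t))/10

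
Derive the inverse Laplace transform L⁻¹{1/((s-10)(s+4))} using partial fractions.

Decompose: A/(s-10) + B/(s+4). A = 1/14, B = -1/14. f(t) = (e^(10t) - e^(-4t))/14

Final answer: (e^(10t) - e^(-4t))/14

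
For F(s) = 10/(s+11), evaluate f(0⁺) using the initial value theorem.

f(0⁺) = lim_{s→∞} s·10/(s+11) = lim_{s→∞} 10s/(s+11) = 10

Final answer: 10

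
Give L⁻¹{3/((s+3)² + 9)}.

Form: b/((s-a)² + b²) → e^(at)sin(bt). With a=-3, b=3

Final answer: e^(-3t)·sin(3t)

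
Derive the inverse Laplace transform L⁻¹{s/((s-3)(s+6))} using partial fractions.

Using partial fractions, f(t) = (3e^(3t) + 6e^(-6t))/9

Final answer: (3e^(3t) + 6e^(-6t))/9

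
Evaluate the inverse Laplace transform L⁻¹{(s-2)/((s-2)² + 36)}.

Using frequency shift, L⁻¹{(s-2)/((s-2)² + 36)} = e^(2t)·cos(6t)

Final answer: e^(2t)·cos(6t)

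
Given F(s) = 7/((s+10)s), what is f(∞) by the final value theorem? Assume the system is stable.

f(∞) = lim_{s→0} sF(s) = lim_{s→0} 7/(s+10) = 7/10

Final answer: 7/10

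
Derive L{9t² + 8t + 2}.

L{9t² + 8t + 2} = 9·2/s³ + 8/s² + 2/s = 18/s³ + 8/s² + 2/s

Final answer: 18/s³ + 8/s² + 2/s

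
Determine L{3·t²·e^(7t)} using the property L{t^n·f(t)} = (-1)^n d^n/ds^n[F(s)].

L{e^(7t)} = 1/(s-7). d/ds[1/(s-7)] = -1/(s-7)². d²/ds²[1/(s-7)] = 2/(s-7)³. So L{t²·e^(7t)} = (-1)² · 2/(s-7)³ = 2/(s-7)³. Then L{3·t²·e^(7t)} = 3·2/(s-7)³ = 6/(s-7)³

Final answer: 6/(s-7)³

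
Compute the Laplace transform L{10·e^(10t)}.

L{e^(at)} = 1/(s-a), so L{e^(10t)} = 1/(s-10). Then L{10·e^(10t)} = 10/(s-10)

Final answer: 10/(s-10)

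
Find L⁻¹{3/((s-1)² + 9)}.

Form: b/((s-a)² + b²) → e^(at)sin(bt). With a=1, b=3

Final answer: e^t·sin(3t)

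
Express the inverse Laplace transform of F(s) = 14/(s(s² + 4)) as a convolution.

14/(s(s² + 4)) = (1/s)·(14/(s² + 4)) = L{1}·L{7·sin(2t)}. So f(t) = 1*(7·sin(2t)) = ∫₀ᵗ 7·sin(2τ) dτ

Final answer: ∫₀ᵗ 7·sin(2τ) dτ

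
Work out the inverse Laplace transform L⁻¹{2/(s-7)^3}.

L⁻¹{n!/(s-a)^(n+1)} = t^n·e^(at), so L⁻¹{2/(s-7)^3} = t^2·e^(7t)

Final answer: t^2·e^(7t)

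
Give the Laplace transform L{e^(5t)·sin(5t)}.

L{e^(at)·sin(ωt)} = ω/((s-a)² + ω²), so L{e^(5t)·sin(5t)} = 5/((s-5)² + 25)

Final answer: 5/((s-5)² + 25)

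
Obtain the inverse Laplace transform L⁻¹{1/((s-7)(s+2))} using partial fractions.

Decompose: A/(s-7) + B/(s+2). A = 1/9, B = -1/9. f(t) = (e^(7t) - e^(-2t))/9

Final answer: (e^(7t) - e^(-2t))/9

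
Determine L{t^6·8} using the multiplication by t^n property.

L{8} = 8/s. d^1/ds^1[1/s] = -1/s². d^2/ds^2[1/s] = 2/s^3. d^3/ds^3[1/s] = -6/s^4. d^4/ds^4[1/s] = 24/s^5. d^5/ds^5[1/s] = -120/s^6. d^6/ds^6[1/s] = 720/s^7. So L{t^6} = (-1)^{6}·720/s^7 = 720/s^7. Then L{t^6·8} = 8·720/s^7 = 5760/s^7

Final answer: 5760/s^7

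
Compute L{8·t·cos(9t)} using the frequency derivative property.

L{cos(9t)} = s/(s² + 81). Derivative: d/ds[s/(s² + 81)] = [(s² + 81) - s·2s]/(s² + 81)² = (81 - s²)/(s² + 81)². So L{t·cos(9t)} = -F'(s) = (s² - 81)/(s² + 81)². Then L{8·t·cos(9t)} = 8·(s² - 81)/(s² + 81)²

Final answer: 8·(s² - 81)/(s² + 81)²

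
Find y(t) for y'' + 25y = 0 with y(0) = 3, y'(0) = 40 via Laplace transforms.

L{y''} + 25L{y} = 0. s²Y - 3s - 40 + 25Y = 0. Y(s² + 25) = 3s + 40. Y = (3s + 40)/(s² + 25). Inverting: y(t) = 3cos(5t) + 8sin(5t)

Final answer: y(t) = 3cos(5t) + 8sin(5t)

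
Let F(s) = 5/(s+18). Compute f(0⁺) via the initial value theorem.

f(0⁺) = lim_{s→∞} s·5/(s+18) = lim_{s→∞} 5s/(s+18) = 5

Final answer: 5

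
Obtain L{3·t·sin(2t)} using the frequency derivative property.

L{sin(2t)} = 2/(s² + 4). By L{t·f(t)} = -F'(s): -d/ds[2/(s² + 4)] = -(2)·(-2s)/(s² + 4)² = 4s/(s² + 4)². Then L{3·t·sin(2t)} = 3·4s/(s² + 4)² = 12s/(s² + 4)²

Final answer: 12s/(s² + 4)²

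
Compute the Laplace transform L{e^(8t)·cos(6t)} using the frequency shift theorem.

Frequency shift: L{e^(at)f(t)} = F(s-a). L{e^(8t)·cos(6t)} = (s-8)/((s-8)² + 36)

Final answer: (s-8)/((s-8)² + 36)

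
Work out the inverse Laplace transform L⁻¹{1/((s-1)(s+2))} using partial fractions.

Decompose: A/(s-1) + B/(s+2). A = 1/3, B = -1/3. f(t) = (e^t - e^(-2t))/3

Final answer: (e^t - e^(-2t))/3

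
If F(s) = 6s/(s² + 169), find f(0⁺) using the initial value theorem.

f(0⁺) = lim_{s→∞} s·6s/(s² + 169) = lim_{s→∞} 6s²/(s² + 169) = 6

Final answer: 6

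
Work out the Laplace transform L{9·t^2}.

L{t^n} = n!/s^(n+1), so L{t^2} = 2/s^3. Then L{9·t^2} = 9·2/s^3 = 18/s^3

Final answer: 18/s^3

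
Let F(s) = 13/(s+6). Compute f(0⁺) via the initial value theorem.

f(0⁺) = lim_{s→∞} s·13/(s+6) = lim_{s→∞} 13s/(s+6) = 13

Final answer: 13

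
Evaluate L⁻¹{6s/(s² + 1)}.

This is the form c·s/(s² + a²) with a = 1, c = 6. L⁻¹ = 6·cos(t)

Final answer: 6·cos(t)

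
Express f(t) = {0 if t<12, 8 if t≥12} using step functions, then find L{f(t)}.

f(t) = 8·u(t-12). L{u(t-12)} = e^(-12s)/s, so L{f(t)} = 8·e^(-12s)/s

Final answer: 8·e^(-12s)/s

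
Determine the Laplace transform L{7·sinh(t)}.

L{sinh(ωt)} = ω/(s² - ω²), so L{sinh(t)} = 1/(s² - 1). Then L{7·sinh(t)} = 7·1/(s² - 1) = 7/(s² - 1)

Final answer: 7/(s² - 1)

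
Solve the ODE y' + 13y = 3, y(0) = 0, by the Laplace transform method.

sY + 13Y = 3/s. Y = 3/(s(s+13)). Partial fractions: Y = 3/13/s - 3/13/(s+13)

Final answer: y(t) = 3/13(1 - e^(-13t))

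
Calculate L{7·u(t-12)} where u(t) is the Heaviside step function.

L{u(t-a)} = e^(-as)/s. Here a=12, so L{u(t-12)} = e^(-12s)/s, and L{7·u(t-12)} = 7·e^(-12s)/s

Final answer: 7·e^(-12s)/s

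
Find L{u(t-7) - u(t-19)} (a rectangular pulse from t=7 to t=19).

L{u(t-a)} = e^(-as)/s. L{u(t-7) - u(t-19)} = (e^(-7s) - e^(-19s))/s

Final answer: (e^(-7s) - e^(-19s))/s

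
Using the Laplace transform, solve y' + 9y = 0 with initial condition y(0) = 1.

L{y'} + 9L{y} = 0. sY - 1 + 9Y = 0. Y(s+9) = 1. Y = 1/(s+9)

Final answer: y(t) = e^(-9t)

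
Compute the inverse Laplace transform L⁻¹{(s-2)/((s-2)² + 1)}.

Using frequency shift, L⁻¹{(s-2)/((s-2)² + 1)} = e^(2t)·cos(t)

Final answer: e^(2t)·cos(t)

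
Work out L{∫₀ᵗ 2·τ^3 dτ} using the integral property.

L{∫₀ᵗ f(τ)dτ} = F(s)/s with f(t) = 2t^3. F(s) = 12/s^4, so L{∫₀ᵗ 2·τ^3 dτ} = (12/s^4)/s = 12/s^5. (Check: ∫₀ᵗ 2·τ^3 dτ = 2t^4/4.)

Final answer: 12/s^5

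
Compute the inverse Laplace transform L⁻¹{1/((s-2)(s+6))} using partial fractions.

Decompose: A/(s-2) + B/(s+6). A = 1/8, B = -1/8. f(t) = (e^(2t) - e^(-6t))/8

Final answer: (e^(2t) - e^(-6t))/8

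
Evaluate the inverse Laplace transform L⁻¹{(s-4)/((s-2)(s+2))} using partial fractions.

Using partial fractions, f(t) = (-2e^(2t) + 6e^(-2t))/4

Final answer: (-2e^(2t) + 6e^(-2t))/4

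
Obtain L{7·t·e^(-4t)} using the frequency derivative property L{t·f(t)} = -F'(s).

L{e^(-4t)} = 1/(s+4). By frequency derivative: L{t·e^(-4t)} = -d/ds[1/(s+4)] = -(-1)/(s+4)² = 1/(s+4)². Then L{7·t·e^(-4t)} = 7·1/(s+4)² = 7/(s+4)²

Final answer: 7/(s+4)²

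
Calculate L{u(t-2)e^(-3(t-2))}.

u(t-a)f(t-a) with f(t)=e^(-3t). L{e^(-3t)} = 1/(s+3). By time shift: e^(-2s)/(s+3)

Final answer: e^(-2s)/(s+3)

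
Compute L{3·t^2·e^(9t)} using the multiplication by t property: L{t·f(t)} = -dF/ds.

Using L{t^n·e^(at)} = n!/(s-a)^(n+1), L{t^2·e^(9t)} = 2/(s-9)^3, so L{3·t^2·e^(9t)} = 3·2/(s-9)^3 = 6/(s-9)^3

Final answer: 6/(s-9)^3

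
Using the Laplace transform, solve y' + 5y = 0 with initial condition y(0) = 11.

L{y'} + 5L{y} = 0. sY - 11 + 5Y = 0. Y(s+5) = 11. Y = 11/(s+5)

Final answer: y(t) = 11e^(-5t)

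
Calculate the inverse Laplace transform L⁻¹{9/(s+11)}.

L⁻¹{1/(s-a)} = e^(at), so L⁻¹{1/(s+11)} = e^(-11t), and L⁻¹{9/(s+11)} = 9·e^(-11t)

Final answer: 9·e^(-11t)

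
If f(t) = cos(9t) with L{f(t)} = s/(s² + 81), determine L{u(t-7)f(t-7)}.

Time shift theorem: L{u(t-a)f(t-a)} = e^(-as)F(s). Here a=7, F(s) = s/(s² + 81), so L{u(t-7)f(t-7)} = e^(-7s)·s/(s² + 81)

Final answer: e^(-7s)·s/(s² + 81)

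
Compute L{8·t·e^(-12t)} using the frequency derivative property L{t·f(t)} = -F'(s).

L{e^(-12t)} = 1/(s+12). By frequency derivative: L{t·e^(-12t)} = -d/ds[1/(s+12)] = -(-1)/(s+12)² = 1/(s+12)². Then L{8·t·e^(-12t)} = 8·1/(s+12)² = 8/(s+12)²

Final answer: 8/(s+12)²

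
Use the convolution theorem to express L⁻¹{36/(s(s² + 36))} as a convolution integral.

36/(s(s² + 36)) = (1/s)·(36/(s² + 36)) = L{1}·L{6·sin(6t)}. So f(t) = 1*(6·sin(6t)) = ∫₀ᵗ 6·sin(6τ) dτ

Final answer: ∫₀ᵗ 6·sin(6τ) dτ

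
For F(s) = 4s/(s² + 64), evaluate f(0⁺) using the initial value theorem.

f(0⁺) = lim_{s→∞} s·4s/(s² + 64) = lim_{s→∞} 4s²/(s² + 64) = 4

Final answer: 4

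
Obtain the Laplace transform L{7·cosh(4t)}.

L{cosh(ωt)} = s/(s² - ω²), so L{cosh(4t)} = s/(s² - 16). Then L{7·cosh(4t)} = 7·s/(s² - 16) = 7s/(s² - 16)

Final answer: 7s/(s² - 16)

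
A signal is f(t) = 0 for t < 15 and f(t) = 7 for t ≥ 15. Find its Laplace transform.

f(t) = 7·u(t-15). L{u(t-15)} = e^(-15s)/s, so L{f(t)} = 7·e^(-15s)/s

Final answer: 7·e^(-15s)/s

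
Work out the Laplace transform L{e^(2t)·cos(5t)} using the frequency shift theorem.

Frequency shift: L{e^(at)f(t)} = F(s-a). L{e^(2t)·cos(5t)} = (s-2)/((s-2)² + 25)

Final answer: (s-2)/((s-2)² + 25)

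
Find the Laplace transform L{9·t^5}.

L{t^n} = n!/s^(n+1), so L{t^5} = 120/s^6. Then L{9·t^5} = 9·120/s^6 = 1080/s^6

Final answer: 1080/s^6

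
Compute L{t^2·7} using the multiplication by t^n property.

L{7} = 7/s. d^1/ds^1[1/s] = -1/s². d^2/ds^2[1/s] = 2/s^3. So L{t^2} = (-1)^{2}·2/s^3 = 2/s^3. Then L{t^2·7} = 7·2/s^3 = 14/s^3

Final answer: 14/s^3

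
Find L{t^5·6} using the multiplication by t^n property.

L{6} = 6/s. d^1/ds^1[1/s] = -1/s². d^2/ds^2[1/s] = 2/s^3. d^3/ds^3[1/s] = -6/s^4. d^4/ds^4[1/s] = 24/s^5. d^5/ds^5[1/s] = -120/s^6. So L{t^5} = (-1)^{5}·-120/s^6 = 120/s^6. Then L{t^5·6} = 6·120/s^6 = 720/s^6

Final answer: 720/s^6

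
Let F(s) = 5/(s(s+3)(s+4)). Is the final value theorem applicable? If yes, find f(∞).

Poles of sF(s) = 5/((s+3)(s+4)) are at s = -3 and s = -4, both in the left half-plane. Theorem applies. f(∞) = lim_{s→0} sF(s) = 5/(3·4) = 5/12

Final answer: 5/12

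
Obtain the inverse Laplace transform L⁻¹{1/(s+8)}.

L⁻¹{1/(s-a)} = e^(at), so L⁻¹{1/(s+8)} = e^(-8t)

Final answer: e^(-8t)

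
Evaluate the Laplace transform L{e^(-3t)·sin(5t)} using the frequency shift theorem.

Frequency shift: L{e^(at)f(t)} = F(s-a). L{e^(-3t)·sin(5t)} = 5/((s+3)² + 25)

Final answer: 5/((s+3)² + 25)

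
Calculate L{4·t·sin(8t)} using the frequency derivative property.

L{sin(8t)} = 8/(s² + 64). By L{t·f(t)} = -F'(s): -d/ds[8/(s² + 64)] = -(8)·(-2s)/(s² + 64)² = 16s/(s² + 64)². Then L{4·t·sin(8t)} = 4·16s/(s² + 64)² = 64s/(s² + 64)²

Final answer: 64s/(s² + 64)²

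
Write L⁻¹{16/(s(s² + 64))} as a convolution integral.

16/(s(s² + 64)) = (1/s)·(16/(s² + 64)) = L{1}·L{2·sin(8t)}. So f(t) = 1*(2·sin(8t)) = ∫₀ᵗ 2·sin(8τ) dτ

Final answer: ∫₀ᵗ 2·sin(8τ) dτ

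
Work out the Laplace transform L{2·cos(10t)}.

L{cos(ωt)} = s/(s² + ω²), so L{cos(10t)} = s/(s² + 100). Then L{2·cos(10t)} = 2·s/(s² + 100) = 2s/(s² + 100)

Final answer: 2s/(s² + 100)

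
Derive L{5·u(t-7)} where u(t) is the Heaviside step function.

L{u(t-a)} = e^(-as)/s. Here a=7, so L{u(t-7)} = e^(-7s)/s, and L{5·u(t-7)} = 5·e^(-7s)/s

Final answer: 5·e^(-7s)/s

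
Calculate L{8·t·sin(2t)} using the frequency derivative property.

L{sin(2t)} = 2/(s² + 4). By L{t·f(t)} = -F'(s): -d/ds[2/(s² + 4)] = -(2)·(-2s)/(s² + 4)² = 4s/(s² + 4)². Then L{8·t·sin(2t)} = 8·4s/(s² + 4)² = 32s/(s² + 4)²

Final answer: 32s/(s² + 4)²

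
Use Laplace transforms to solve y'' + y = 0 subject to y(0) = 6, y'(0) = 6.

L{y''} + 1L{y} = 0. s²Y - 6s - 6 + Y = 0. Y(s² + 1) = 6s + 6. Y = (6s + 6)/(s² + 1). Inverting: y(t) = 6cos(t) + 6sin(t)

Final answer: y(t) = 6cos(t) + 6sin(t)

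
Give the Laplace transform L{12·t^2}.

L{t^n} = n!/s^(n+1), so L{t^2} = 2/s^3. Then L{12·t^2} = 12·2/s^3 = 24/s^3

Final answer: 24/s^3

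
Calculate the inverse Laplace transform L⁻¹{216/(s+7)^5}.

L⁻¹{n!/(s-a)^(n+1)} = t^n·e^(at) with n=4, a=-7. So L⁻¹{24/(s+7)^5} = t^4·e^(-7t), and L⁻¹{216/(s+7)^5} = (216/24)·t^4·e^(-7t) = 9·t^4·e^(-7t)

Final answer: 9·t^4·e^(-7t)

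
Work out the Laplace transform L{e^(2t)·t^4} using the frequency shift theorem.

L{e^(at)·t^n} = n!/(s-a)^(n+1), so L{e^(2t)·t^4} = 24/(s-2)^5

Final answer: 24/(s-2)^5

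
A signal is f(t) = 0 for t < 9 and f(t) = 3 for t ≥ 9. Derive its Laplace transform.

f(t) = 3·u(t-9). L{u(t-9)} = e^(-9s)/s, so L{f(t)} = 3·e^(-9s)/s

Final answer: 3·e^(-9s)/s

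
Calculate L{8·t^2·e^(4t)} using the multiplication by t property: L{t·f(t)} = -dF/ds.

Using L{t^n·e^(at)} = n!/(s-a)^(n+1), L{t^2·e^(4t)} = 2/(s-4)^3, so L{8·t^2·e^(4t)} = 8·2/(s-4)^3 = 16/(s-4)^3

Final answer: 16/(s-4)^3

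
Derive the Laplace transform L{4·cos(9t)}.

L{cos(ωt)} = s/(s² + ω²), so L{cos(9t)} = s/(s² + 81). Then L{4·cos(9t)} = 4·s/(s² + 81) = 4s/(s² + 81)

Final answer: 4s/(s² + 81)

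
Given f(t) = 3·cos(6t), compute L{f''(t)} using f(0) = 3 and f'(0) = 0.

F(s) = 3s/(s² + 36). L{f''(t)} = s²F(s) - sf(0) - f'(0) = 3s³/(s² + 36) - 3s = (3s³ - 3s(s² + 36))/(s² + 36) = -108s/(s² + 36)

Final answer: -108s/(s² + 36)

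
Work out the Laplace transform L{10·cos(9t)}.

L{cos(ωt)} = s/(s² + ω²), so L{cos(9t)} = s/(s² + 81). Then L{10·cos(9t)} = 10·s/(s² + 81) = 10s/(s² + 81)

Final answer: 10s/(s² + 81)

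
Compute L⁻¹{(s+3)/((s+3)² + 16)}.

Using frequency shift: L⁻¹{(s-a)/((s-a)² + b²)} = e^(at)cos(bt). Here a=-3, b=4

Final answer: e^(-3t)·cos(4t)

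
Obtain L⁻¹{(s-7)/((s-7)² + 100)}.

Using frequency shift: L⁻¹{(s-a)/((s-a)² + b²)} = e^(at)cos(bt). Here a=7, b=10

Final answer: e^(7t)·cos(10t)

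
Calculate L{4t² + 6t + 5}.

L{4t² + 6t + 5} = 4·2/s³ + 6/s² + 5/s = 8/s³ + 6/s² + 5/s

Final answer: 8/s³ + 6/s² + 5/s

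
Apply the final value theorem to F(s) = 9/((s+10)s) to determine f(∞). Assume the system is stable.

f(∞) = lim_{s→0} sF(s) = lim_{s→0} 9/(s+10) = 9/10

Final answer: 9/10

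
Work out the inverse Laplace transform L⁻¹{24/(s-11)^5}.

L⁻¹{n!/(s-a)^(n+1)} = t^n·e^(at), so L⁻¹{24/(s-11)^5} = t^4·e^(11t)

Final answer: t^4·e^(11t)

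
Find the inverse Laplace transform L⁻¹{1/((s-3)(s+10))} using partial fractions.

Decompose: A/(s-3) + B/(s+10). A = 1/13, B = -1/13. f(t) = (e^(3t) - e^(-10t))/13

Final answer: (e^(3t) - e^(-10t))/13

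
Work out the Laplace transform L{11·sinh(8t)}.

L{sinh(ωt)} = ω/(s² - ω²), so L{sinh(8t)} = 8/(s² - 64). Then L{11·sinh(8t)} = 11·8/(s² - 64) = 88/(s² - 64)

Final answer: 88/(s² - 64)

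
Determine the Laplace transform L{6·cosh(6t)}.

L{cosh(ωt)} = s/(s² - ω²), so L{cosh(6t)} = s/(s² - 36). Then L{6·cosh(6t)} = 6·s/(s² - 36) = 6s/(s² - 36)

Final answer: 6s/(s² - 36)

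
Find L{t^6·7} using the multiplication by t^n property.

L{7} = 7/s. d^1/ds^1[1/s] = -1/s². d^2/ds^2[1/s] = 2/s^3. d^3/ds^3[1/s] = -6/s^4. d^4/ds^4[1/s] = 24/s^5. d^5/ds^5[1/s] = -120/s^6. d^6/ds^6[1/s] = 720/s^7. So L{t^6} = (-1)^{6}·720/s^7 = 720/s^7. Then L{t^6·7} = 7·720/s^7 = 5040/s^7

Final answer: 5040/s^7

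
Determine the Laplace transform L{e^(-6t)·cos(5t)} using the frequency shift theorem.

Frequency shift: L{e^(at)f(t)} = F(s-a). L{e^(-6t)·cos(5t)} = (s+6)/((s+6)² + 25)

Final answer: (s+6)/((s+6)² + 25)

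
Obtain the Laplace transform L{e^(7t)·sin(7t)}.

L{e^(at)·sin(ωt)} = ω/((s-a)² + ω²), so L{e^(7t)·sin(7t)} = 7/((s-7)² + 49)

Final answer: 7/((s-7)² + 49)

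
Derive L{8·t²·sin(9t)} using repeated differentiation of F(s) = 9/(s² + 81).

F(s) = 9/(s² + 81). F'(s) = -18s/(s² + 81)². F''(s) = -18(81 - 3s²)/(s² + 81)³ = (54s² - 1458)/(s² + 81)³. So L{t²·sin(9t)} = (-1)² F''(s) = (54s² - 1458)/(s² + 81)³. Then L{8·t²·sin(9t)} = 8·(54s² - 1458)/(s² + 81)³ = (432s² - 11664)/(s² + 81)³

Final answer: (432s² - 11664)/(s² + 81)³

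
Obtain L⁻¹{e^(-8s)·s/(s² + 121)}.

L⁻¹{s/(s² + 121)} = cos(11t). By the time shift theorem, L⁻¹{e^(-as)F(s)} = u(t-a)f(t-a) with a=8, so L⁻¹{e^(-8s)·s/(s² + 121)} = u(t-8)·cos(11(t-8))

Final answer: u(t-8)·cos(11(t-8))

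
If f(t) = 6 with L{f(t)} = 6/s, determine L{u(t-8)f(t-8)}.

Time shift theorem: L{u(t-a)f(t-a)} = e^(-as)F(s). Here a=8, F(s) = 6/s, so L{u(t-8)f(t-8)} = e^(-8s)·6/s

Final answer: e^(-8s)·6/s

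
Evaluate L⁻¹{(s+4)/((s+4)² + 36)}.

Using frequency shift: L⁻¹{(s-a)/((s-a)² + b²)} = e^(at)cos(bt). Here a=-4, b=6

Final answer: e^(-4t)·cos(6t)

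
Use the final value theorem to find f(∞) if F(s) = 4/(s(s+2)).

f(∞) = lim_{s→0} s·4/(s(s+2)) = lim_{s→0} 4/(s+2) = 4/2 = 2

Final answer: 2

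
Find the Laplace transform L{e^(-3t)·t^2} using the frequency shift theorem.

L{e^(at)·t^n} = n!/(s-a)^(n+1), so L{e^(-3t)·t^2} = 2/(s+3)^3

Final answer: 2/(s+3)^3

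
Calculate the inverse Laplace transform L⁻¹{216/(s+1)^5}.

L⁻¹{n!/(s-a)^(n+1)} = t^n·e^(at) with n=4, a=-1. So L⁻¹{24/(s+1)^5} = t^4·e^(-t), and L⁻¹{216/(s+1)^5} = (216/24)·t^4·e^(-t) = 9·t^4·e^(-t)

Final answer: 9·t^4·e^(-t)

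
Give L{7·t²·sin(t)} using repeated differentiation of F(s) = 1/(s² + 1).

F(s) = 1/(s² + 1). F'(s) = -2s/(s² + 1)². F''(s) = -2(1 - 3s²)/(s² + 1)³ = (6s² - 2)/(s² + 1)³. So L{t²·sin(t)} = (-1)² F''(s) = (6s² - 2)/(s² + 1)³. Then L{7·t²·sin(t)} = 7·(6s² - 2)/(s² + 1)³ = (42s² - 14)/(s² + 1)³

Final answer: (42s² - 14)/(s² + 1)³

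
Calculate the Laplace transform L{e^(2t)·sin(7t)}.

L{e^(at)·sin(ωt)} = ω/((s-a)² + ω²), so L{e^(2t)·sin(7t)} = 7/((s-2)² + 49)

Final answer: 7/((s-2)² + 49)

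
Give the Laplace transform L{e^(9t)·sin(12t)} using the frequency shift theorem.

Frequency shift: L{e^(at)f(t)} = F(s-a). L{e^(9t)·sin(12t)} = 12/((s-9)² + 144)

Final answer: 12/((s-9)² + 144)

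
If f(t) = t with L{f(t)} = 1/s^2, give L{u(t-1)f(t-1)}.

Time shift theorem: L{u(t-a)f(t-a)} = e^(-as)F(s). Here a=1, F(s) = 1/s^2, so L{u(t-1)f(t-1)} = e^(-s)·1/s^2

Final answer: e^(-s)·1/s^2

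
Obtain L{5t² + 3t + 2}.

L{5t² + 3t + 2} = 5·2/s³ + 3/s² + 2/s = 10/s³ + 3/s² + 2/s

Final answer: 10/s³ + 3/s² + 2/s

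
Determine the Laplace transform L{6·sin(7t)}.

L{sin(ωt)} = ω/(s² + ω²), so L{sin(7t)} = 7/(s² + 49). Then L{6·sin(7t)} = 6·7/(s² + 49) = 42/(s² + 49)

Final answer: 42/(s² + 49)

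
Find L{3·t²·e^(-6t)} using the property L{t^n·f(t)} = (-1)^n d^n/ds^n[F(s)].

L{e^(-6t)} = 1/(s+6). d/ds[1/(s+6)] = -1/(s+6)². d²/ds²[1/(s+6)] = 2/(s+6)³. So L{t²·e^(-6t)} = (-1)² · 2/(s+6)³ = 2/(s+6)³. Then L{3·t²·e^(-6t)} = 3·2/(s+6)³ = 6/(s+6)³

Final answer: 6/(s+6)³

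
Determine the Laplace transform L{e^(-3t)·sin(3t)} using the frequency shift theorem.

Frequency shift: L{e^(at)f(t)} = F(s-a). L{e^(-3t)·sin(3t)} = 3/((s+3)² + 9)

Final answer: 3/((s+3)² + 9)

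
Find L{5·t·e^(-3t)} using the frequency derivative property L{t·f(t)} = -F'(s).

L{e^(-3t)} = 1/(s+3). By frequency derivative: L{t·e^(-3t)} = -d/ds[1/(s+3)] = -(-1)/(s+3)² = 1/(s+3)². Then L{5·t·e^(-3t)} = 5·1/(s+3)² = 5/(s+3)²

Final answer: 5/(s+3)²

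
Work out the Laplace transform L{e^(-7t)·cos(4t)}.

L{e^(at)·cos(ωt)} = (s-a)/((s-a)² + ω²), so L{e^(-7t)·cos(4t)} = (s+7)/((s+7)² + 16)

Final answer: (s+7)/((s+7)² + 16)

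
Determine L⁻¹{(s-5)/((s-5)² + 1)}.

Using frequency shift: L⁻¹{(s-a)/((s-a)² + b²)} = e^(at)cos(bt). Here a=5, b=1

Final answer: e^(5t)·cos(t)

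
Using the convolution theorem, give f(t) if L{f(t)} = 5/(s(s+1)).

5/(s(s+1)) = (5/s)·(1/(s+1)) = L{5}·L{e^(-t)}. By convolution, f(t) = 5*e^(-t) = ∫₀ᵗ 5·e^(-τ) dτ = 5·(1 - e^(-t))/1

Final answer: 5·(1 - e^(-t))/1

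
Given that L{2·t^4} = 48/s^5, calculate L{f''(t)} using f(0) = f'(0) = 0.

L{f''(t)} = s²F(s) - sf(0) - f'(0) = s²·48/s^5 - 0 - 0 = 48/s^3

Final answer: 48/s^3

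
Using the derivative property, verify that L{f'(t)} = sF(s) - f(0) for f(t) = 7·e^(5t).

f'(t) = 35e^(5t). Direct: L{f'(t)} = 35/(s-5). Property: s·7/(s-5) - 7 = (7s - 7(s-5))/(s-5) = 35/(s-5). ✓

Final answer: 35/(s-5)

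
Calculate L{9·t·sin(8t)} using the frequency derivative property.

L{sin(8t)} = 8/(s² + 64). By L{t·f(t)} = -F'(s): -d/ds[8/(s² + 64)] = -(8)·(-2s)/(s² + 64)² = 16s/(s² + 64)². Then L{9·t·sin(8t)} = 9·16s/(s² + 64)² = 144s/(s² + 64)²

Final answer: 144s/(s² + 64)²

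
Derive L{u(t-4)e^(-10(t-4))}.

u(t-a)f(t-a) with f(t)=e^(-10t). L{e^(-10t)} = 1/(s+10). By time shift: e^(-4s)/(s+10)

Final answer: e^(-4s)/(s+10)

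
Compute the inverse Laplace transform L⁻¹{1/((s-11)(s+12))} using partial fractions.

Decompose: A/(s-11) + B/(s+12). A = 1/23, B = -1/23. f(t) = (e^(11t) - e^(-12t))/23

Final answer: (e^(11t) - e^(-12t))/23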